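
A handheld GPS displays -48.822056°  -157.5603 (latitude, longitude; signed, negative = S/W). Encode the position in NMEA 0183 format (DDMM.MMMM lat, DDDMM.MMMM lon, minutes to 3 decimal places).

Latitude is negative → S; |value| = 48.822056
Lat: minutes = (48.822056 − 48) × 60 = 49.32336
Longitude is negative → W; |value| = 157.560300
Lon: 157° + 0.560300 × 60 = 157° 33.61800′

4849.323,S / 15733.618,W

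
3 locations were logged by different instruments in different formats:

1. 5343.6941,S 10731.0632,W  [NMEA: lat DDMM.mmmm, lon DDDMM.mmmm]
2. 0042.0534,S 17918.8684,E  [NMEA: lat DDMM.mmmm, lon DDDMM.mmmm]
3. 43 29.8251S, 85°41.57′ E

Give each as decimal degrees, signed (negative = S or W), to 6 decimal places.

1. -53.728235, -107.517720
2. -0.700890, 179.314473
3. -43.497085, 85.692833

Point 1:
  Lat: split at 2 digits → 53° and 43.6941′; 53 + 43.6941/60 = 53.7282350
  S → negative
  Longitude: split at 3 digits → 107° and 31.0632′; 107 + 31.0632/60 = 107.5177200
  hemisphere W, so the sign is −
Point 2:
  Latitude: degrees = first 2 digits = 0, minutes = 42.0534; 0 + 42.0534/60 = 0.7008900
  hemisphere S, so the sign is −
  Lon: split at 3 digits → 179° and 18.8684′; 179 + 18.8684/60 = 179.3144733
  E ⇒ keep positive
Point 3:
  φ: 43 + 29.8251/60 = 43.4970850
  S ⇒ negate
  Lon: 85 + 41.57/60 = 85.6928333
  E ⇒ keep positive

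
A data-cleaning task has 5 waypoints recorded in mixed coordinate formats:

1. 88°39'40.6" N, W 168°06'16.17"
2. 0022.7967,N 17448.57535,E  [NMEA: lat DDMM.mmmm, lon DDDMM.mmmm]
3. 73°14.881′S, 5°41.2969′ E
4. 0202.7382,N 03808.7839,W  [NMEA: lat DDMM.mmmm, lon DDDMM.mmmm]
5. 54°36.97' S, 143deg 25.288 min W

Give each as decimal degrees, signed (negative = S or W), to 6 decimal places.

1. 88.661278, -168.104492
2. 0.379945, 174.809589
3. -73.248017, 5.688282
4. 2.045637, -38.146398
5. -54.616167, -143.421467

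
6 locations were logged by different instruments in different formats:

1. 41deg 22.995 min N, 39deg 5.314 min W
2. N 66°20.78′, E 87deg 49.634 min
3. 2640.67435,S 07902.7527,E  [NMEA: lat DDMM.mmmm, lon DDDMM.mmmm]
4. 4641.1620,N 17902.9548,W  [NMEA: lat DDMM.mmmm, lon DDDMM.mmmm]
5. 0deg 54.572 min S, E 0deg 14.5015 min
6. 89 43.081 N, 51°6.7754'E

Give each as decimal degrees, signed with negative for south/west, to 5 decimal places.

1. 41.38325, -39.08857
2. 66.34633, 87.82723
3. -26.67791, 79.04588
4. 46.68603, -179.04925
5. -0.90953, 0.24169
6. 89.71802, 51.11292

Point 1:
  Lat: 41 + 22.995/60 = 41.383250
  N → positive
  Lon: 5.314′ = 0.088567°; total 39.088567
  W ⇒ negate
Point 2:
  Lat: 66 + 20.78/60 = 66.346333
  N ⇒ keep positive
  λ: 87 + 49.634/60 = 87.827233
  E ⇒ keep positive
Point 3:
  φ: degrees = first 2 digits = 26, minutes = 40.67435; 26 + 40.67435/60 = 26.677906
  S → negative
  λ: degrees = first 3 digits = 79, minutes = 2.7527; 79 + 2.7527/60 = 79.045878
  E ⇒ keep positive
Point 4:
  φ: split at 2 digits → 46° and 41.162′; 46 + 41.162/60 = 46.686033
  N → positive
  Longitude: split at 3 digits → 179° and 2.9548′; 179 + 2.9548/60 = 179.049247
  W ⇒ negate
Point 5:
  φ: 0 + 54.572/60 = 0.909533
  hemisphere S, so the sign is −
  λ: 14.5015′ = 0.241692°; total 0.241692
  E ⇒ keep positive
Point 6:
  Lat: 89 + 43.081/60 = 89.718017
  N → positive
  λ: 51 + 6.7754/60 = 51.112923
  E → positive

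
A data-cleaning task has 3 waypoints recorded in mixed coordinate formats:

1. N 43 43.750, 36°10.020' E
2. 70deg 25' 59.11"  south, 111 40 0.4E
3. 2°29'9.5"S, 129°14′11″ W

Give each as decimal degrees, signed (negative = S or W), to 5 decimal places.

Point 1:
  Latitude: 43 + 43.75/60 = 43.729167
  N ⇒ keep positive
  Longitude: 10.02′ = 0.167000°; total 36.167000
  E ⇒ keep positive
Point 2:
  φ: 70° + 25/60 + 59.11/3600 = 70 + 0.416667 + 0.016419 = 70.433086
  S → negative
  Lon: 40′ + 0.4″ = 40.00667′; 111 + 40.00667/60 = 111.666778
  E → positive
Point 3:
  Latitude: 2° + 29/60 + 9.5/3600 = 2 + 0.483333 + 0.002639 = 2.485972
  S ⇒ negate
  Lon: 129 + 14/60 + 11/3600 = 129.236389
  hemisphere W, so the sign is −

1. 43.72917, 36.16700
2. -70.43309, 111.66678
3. -2.48597, -129.23639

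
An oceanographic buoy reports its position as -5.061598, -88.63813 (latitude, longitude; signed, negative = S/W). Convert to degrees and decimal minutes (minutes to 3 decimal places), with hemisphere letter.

Latitude is negative → S; |value| = 5.061598
Lat: fractional part 0.061598 → 3.69588 minutes
Longitude is negative → W; |value| = 88.638130
Lon: minutes = (88.638130 − 88) × 60 = 38.28780

5° 3.696′ S, 88° 38.288′ W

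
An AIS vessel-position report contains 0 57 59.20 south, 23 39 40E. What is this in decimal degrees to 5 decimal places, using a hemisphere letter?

0.96644° S, 23.66111° E

Lat: 57′ + 59.2″ = 57.98667′; 0 + 57.98667/60 = 0.966444
λ: 23 + 39/60 + 40/3600 = 23.661111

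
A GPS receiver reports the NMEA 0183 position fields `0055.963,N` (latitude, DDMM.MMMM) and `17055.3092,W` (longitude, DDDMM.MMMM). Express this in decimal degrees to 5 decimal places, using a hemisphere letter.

φ: split at 2 digits → 00° and 55.963′; 0 + 55.963/60 = 0.932717
Longitude: split at 3 digits → 170° and 55.3092′; 170 + 55.3092/60 = 170.921820

0.93272° N, 170.92182° W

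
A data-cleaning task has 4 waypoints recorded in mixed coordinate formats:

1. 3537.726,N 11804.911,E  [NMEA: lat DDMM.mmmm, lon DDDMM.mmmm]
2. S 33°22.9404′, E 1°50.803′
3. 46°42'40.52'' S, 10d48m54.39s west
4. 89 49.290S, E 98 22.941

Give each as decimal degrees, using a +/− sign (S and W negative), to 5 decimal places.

1. 35.62877, 118.08185
2. -33.38234, 1.84672
3. -46.71126, -10.81511
4. -89.82150, 98.38235

Point 1:
  Lat: split at 2 digits → 35° and 37.726′; 35 + 37.726/60 = 35.628767
  N → positive
  Lon: split at 3 digits → 118° and 4.911′; 118 + 4.911/60 = 118.081850
  E ⇒ keep positive
Point 2:
  Lat: 22.9404′ = 0.382340°; total 33.382340
  S → negative
  Longitude: 1 + 50.803/60 = 1.846717
  E ⇒ keep positive
Point 3:
  Latitude: 42′ + 40.52″ = 42.67533′; 46 + 42.67533/60 = 46.711256
  S → negative
  Lon: 10 + 48/60 + 54.39/3600 = 10.815108
  hemisphere W, so the sign is −
Point 4:
  Latitude: 49.29′ = 0.821500°; total 89.821500
  S ⇒ negate
  Lon: 22.941′ = 0.382350°; total 98.382350
  E → positive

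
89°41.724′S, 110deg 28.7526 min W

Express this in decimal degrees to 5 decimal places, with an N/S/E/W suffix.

Lat: 41.724′ = 0.695400°; total 89.695400
Longitude: 28.7526′ = 0.479210°; total 110.479210

89.69540° S, 110.47921° W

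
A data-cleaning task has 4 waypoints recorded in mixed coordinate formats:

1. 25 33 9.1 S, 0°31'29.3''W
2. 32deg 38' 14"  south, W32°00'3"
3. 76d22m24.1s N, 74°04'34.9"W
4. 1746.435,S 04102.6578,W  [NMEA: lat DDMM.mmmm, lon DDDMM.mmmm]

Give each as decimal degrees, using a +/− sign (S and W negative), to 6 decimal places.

Point 1:
  φ: 25 + 33/60 + 9.1/3600 = 25.5525278
  hemisphere S, so the sign is −
  Longitude: 0 + 31/60 + 29.3/3600 = 0.5248056
  W → negative
Point 2:
  φ: 38′ + 14″ = 38.23333′; 32 + 38.23333/60 = 32.6372222
  hemisphere S, so the sign is −
  Longitude: 32° + 0/60 + 3/3600 = 32 + 0.000000 + 0.000833 = 32.0008333
  W → negative
Point 3:
  Lat: 22′ + 24.1″ = 22.40167′; 76 + 22.40167/60 = 76.3733611
  N → positive
  λ: 74 + 4/60 + 34.9/3600 = 74.0763611
  W ⇒ negate
Point 4:
  Latitude: degrees = first 2 digits = 17, minutes = 46.435; 17 + 46.435/60 = 17.7739167
  hemisphere S, so the sign is −
  λ: split at 3 digits → 041° and 2.6578′; 41 + 2.6578/60 = 41.0442967
  W ⇒ negate

1. -25.552528, -0.524806
2. -32.637222, -32.000833
3. 76.373361, -74.076361
4. -17.773917, -41.044297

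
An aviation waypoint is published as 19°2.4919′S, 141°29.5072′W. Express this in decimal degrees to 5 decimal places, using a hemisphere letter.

φ: 2.4919′ = 0.041532°; total 19.041532
Longitude: 29.5072′ = 0.491787°; total 141.491787

19.04153° S, 141.49179° W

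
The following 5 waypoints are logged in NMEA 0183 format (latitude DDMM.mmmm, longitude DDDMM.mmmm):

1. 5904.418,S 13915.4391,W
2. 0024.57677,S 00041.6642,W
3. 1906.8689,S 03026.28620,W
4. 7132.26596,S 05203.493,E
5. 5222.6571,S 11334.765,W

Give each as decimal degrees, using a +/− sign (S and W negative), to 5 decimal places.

Point 1:
  Latitude: degrees = first 2 digits = 59, minutes = 4.418; 59 + 4.418/60 = 59.073633
  hemisphere S, so the sign is −
  Lon: degrees = first 3 digits = 139, minutes = 15.4391; 139 + 15.4391/60 = 139.257318
  W → negative
Point 2:
  Latitude: degrees = first 2 digits = 0, minutes = 24.57677; 0 + 24.57677/60 = 0.409613
  S ⇒ negate
  Longitude: split at 3 digits → 000° and 41.6642′; 0 + 41.6642/60 = 0.694403
  W ⇒ negate
Point 3:
  Latitude: degrees = first 2 digits = 19, minutes = 6.8689; 19 + 6.8689/60 = 19.114482
  hemisphere S, so the sign is −
  Lon: split at 3 digits → 030° and 26.2862′; 30 + 26.2862/60 = 30.438103
  hemisphere W, so the sign is −
Point 4:
  φ: degrees = first 2 digits = 71, minutes = 32.26596; 71 + 32.26596/60 = 71.537766
  S ⇒ negate
  λ: split at 3 digits → 052° and 3.493′; 52 + 3.493/60 = 52.058217
  E ⇒ keep positive
Point 5:
  φ: degrees = first 2 digits = 52, minutes = 22.6571; 52 + 22.6571/60 = 52.377618
  hemisphere S, so the sign is −
  Lon: degrees = first 3 digits = 113, minutes = 34.765; 113 + 34.765/60 = 113.579417
  W ⇒ negate

1. -59.07363, -139.25732
2. -0.40961, -0.69440
3. -19.11448, -30.43810
4. -71.53777, 52.05822
5. -52.37762, -113.57942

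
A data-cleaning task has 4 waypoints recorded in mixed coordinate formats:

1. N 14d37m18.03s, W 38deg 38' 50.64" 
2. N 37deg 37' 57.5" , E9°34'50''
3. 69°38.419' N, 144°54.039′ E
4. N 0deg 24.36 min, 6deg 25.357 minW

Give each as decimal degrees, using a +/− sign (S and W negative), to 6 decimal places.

1. 14.621675, -38.647400
2. 37.632639, 9.580556
3. 69.640317, 144.900650
4. 0.406000, -6.422617

Point 1:
  Latitude: 14° + 37/60 + 18.03/3600 = 14 + 0.616667 + 0.005008 = 14.6216750
  N → positive
  λ: 38 + 38/60 + 50.64/3600 = 38.6474000
  W ⇒ negate
Point 2:
  Lat: 37 + 37/60 + 57.5/3600 = 37.6326389
  N → positive
  Lon: 9 + 34/60 + 50/3600 = 9.5805556
  E ⇒ keep positive
Point 3:
  Lat: 38.419′ = 0.640317°; total 69.6403167
  N ⇒ keep positive
  Lon: 54.039′ = 0.900650°; total 144.9006500
  E → positive
Point 4:
  Lat: 24.36′ = 0.406000°; total 0.4060000
  N ⇒ keep positive
  λ: 6 + 25.357/60 = 6.4226167
  W → negative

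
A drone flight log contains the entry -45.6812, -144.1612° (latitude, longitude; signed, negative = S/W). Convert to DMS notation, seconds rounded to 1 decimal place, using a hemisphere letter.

Latitude is negative → S; |value| = 45.681200
Lat: whole degrees 45; 40.87200′ → 40′ and 52.320″
Longitude is negative → W; |value| = 144.161200
Lon: whole degrees 144; 9.67200′ → 9′ and 40.320″

45°40′52.3″ S, 144°09′40.3″ W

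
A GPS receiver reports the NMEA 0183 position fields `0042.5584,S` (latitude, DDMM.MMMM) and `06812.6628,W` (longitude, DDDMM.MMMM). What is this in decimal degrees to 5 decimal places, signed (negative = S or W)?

φ: split at 2 digits → 00° and 42.5584′; 0 + 42.5584/60 = 0.709307
S → negative
λ: degrees = first 3 digits = 68, minutes = 12.6628; 68 + 12.6628/60 = 68.211047
W ⇒ negate

-0.70931, -68.21105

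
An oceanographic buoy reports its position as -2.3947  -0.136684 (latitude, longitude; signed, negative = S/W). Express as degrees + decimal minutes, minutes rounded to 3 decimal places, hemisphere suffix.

2° 23.682′ S, 0° 8.201′ W

Latitude is negative → S; |value| = 2.394700
Latitude: 2° + 0.394700 × 60 = 2° 23.68200′
Longitude is negative → W; |value| = 0.136684
λ: minutes = (0.136684 − 0) × 60 = 8.20104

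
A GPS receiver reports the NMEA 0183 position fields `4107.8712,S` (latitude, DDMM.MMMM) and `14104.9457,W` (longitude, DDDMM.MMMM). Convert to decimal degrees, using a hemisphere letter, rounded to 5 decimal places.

Lat: split at 2 digits → 41° and 7.8712′; 41 + 7.8712/60 = 41.131187
Longitude: degrees = first 3 digits = 141, minutes = 4.9457; 141 + 4.9457/60 = 141.082428

41.13119° S, 141.08243° W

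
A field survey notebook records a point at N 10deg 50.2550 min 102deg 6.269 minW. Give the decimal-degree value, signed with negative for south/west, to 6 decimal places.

φ: 50.255′ = 0.837583°; total 10.8375833
N → positive
Longitude: 6.269′ = 0.104483°; total 102.1044833
W ⇒ negate

10.837583, -102.104483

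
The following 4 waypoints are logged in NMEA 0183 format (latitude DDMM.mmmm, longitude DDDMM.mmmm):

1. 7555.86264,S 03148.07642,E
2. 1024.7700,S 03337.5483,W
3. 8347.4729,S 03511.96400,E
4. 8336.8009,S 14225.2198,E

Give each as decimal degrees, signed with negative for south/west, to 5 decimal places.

Point 1:
  φ: degrees = first 2 digits = 75, minutes = 55.86264; 75 + 55.86264/60 = 75.931044
  S ⇒ negate
  Longitude: degrees = first 3 digits = 31, minutes = 48.07642; 31 + 48.07642/60 = 31.801274
  E ⇒ keep positive
Point 2:
  φ: degrees = first 2 digits = 10, minutes = 24.77; 10 + 24.77/60 = 10.412833
  hemisphere S, so the sign is −
  Longitude: degrees = first 3 digits = 33, minutes = 37.5483; 33 + 37.5483/60 = 33.625805
  W ⇒ negate
Point 3:
  Latitude: split at 2 digits → 83° and 47.4729′; 83 + 47.4729/60 = 83.791215
  S ⇒ negate
  λ: split at 3 digits → 035° and 11.964′; 35 + 11.964/60 = 35.199400
  E ⇒ keep positive
Point 4:
  Lat: split at 2 digits → 83° and 36.8009′; 83 + 36.8009/60 = 83.613348
  S ⇒ negate
  λ: degrees = first 3 digits = 142, minutes = 25.2198; 142 + 25.2198/60 = 142.420330
  E → positive

1. -75.93104, 31.80127
2. -10.41283, -33.62581
3. -83.79122, 35.19940
4. -83.61335, 142.42033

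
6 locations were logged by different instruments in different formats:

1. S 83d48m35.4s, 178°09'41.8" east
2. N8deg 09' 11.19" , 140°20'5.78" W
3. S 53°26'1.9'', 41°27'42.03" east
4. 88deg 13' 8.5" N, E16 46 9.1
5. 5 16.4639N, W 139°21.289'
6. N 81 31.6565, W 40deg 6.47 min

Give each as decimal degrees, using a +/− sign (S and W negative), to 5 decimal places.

Point 1:
  Lat: 83 + 48/60 + 35.4/3600 = 83.809833
  S ⇒ negate
  λ: 178 + 9/60 + 41.8/3600 = 178.161611
  E → positive
Point 2:
  Lat: 9′ + 11.19″ = 9.18650′; 8 + 9.18650/60 = 8.153108
  N → positive
  λ: 140 + 20/60 + 5.78/3600 = 140.334939
  W ⇒ negate
Point 3:
  φ: 26′ + 1.9″ = 26.03167′; 53 + 26.03167/60 = 53.433861
  S ⇒ negate
  Lon: 41 + 27/60 + 42.03/3600 = 41.461675
  E ⇒ keep positive
Point 4:
  φ: 88° + 13/60 + 8.5/3600 = 88 + 0.216667 + 0.002361 = 88.219028
  N ⇒ keep positive
  λ: 46′ + 9.1″ = 46.15167′; 16 + 46.15167/60 = 16.769194
  E → positive
Point 5:
  φ: 16.4639′ = 0.274398°; total 5.274398
  N → positive
  λ: 139 + 21.289/60 = 139.354817
  W ⇒ negate
Point 6:
  Lat: 81 + 31.6565/60 = 81.527608
  N → positive
  λ: 40 + 6.47/60 = 40.107833
  hemisphere W, so the sign is −

1. -83.80983, 178.16161
2. 8.15311, -140.33494
3. -53.43386, 41.46168
4. 88.21903, 16.76919
5. 5.27440, -139.35482
6. 81.52761, -40.10783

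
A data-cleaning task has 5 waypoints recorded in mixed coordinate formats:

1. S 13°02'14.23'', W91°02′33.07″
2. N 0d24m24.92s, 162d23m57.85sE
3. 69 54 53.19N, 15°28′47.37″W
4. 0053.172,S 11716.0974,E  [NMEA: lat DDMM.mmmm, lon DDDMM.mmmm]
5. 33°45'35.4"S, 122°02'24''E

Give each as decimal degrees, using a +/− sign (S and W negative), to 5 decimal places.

1. -13.03729, -91.04252
2. 0.40692, 162.39940
3. 69.91478, -15.47983
4. -0.88620, 117.26829
5. -33.75983, 122.04000

Point 1:
  Latitude: 13 + 2/60 + 14.23/3600 = 13.037286
  S → negative
  λ: 2′ + 33.07″ = 2.55117′; 91 + 2.55117/60 = 91.042519
  hemisphere W, so the sign is −
Point 2:
  φ: 0 + 24/60 + 24.92/3600 = 0.406922
  N ⇒ keep positive
  Lon: 23′ + 57.85″ = 23.96417′; 162 + 23.96417/60 = 162.399403
  E ⇒ keep positive
Point 3:
  Lat: 54′ + 53.19″ = 54.88650′; 69 + 54.88650/60 = 69.914775
  N → positive
  λ: 28′ + 47.37″ = 28.78950′; 15 + 28.78950/60 = 15.479825
  hemisphere W, so the sign is −
Point 4:
  Latitude: split at 2 digits → 00° and 53.172′; 0 + 53.172/60 = 0.886200
  S → negative
  Lon: degrees = first 3 digits = 117, minutes = 16.0974; 117 + 16.0974/60 = 117.268290
  E ⇒ keep positive
Point 5:
  Lat: 33° + 45/60 + 35.4/3600 = 33 + 0.750000 + 0.009833 = 33.759833
  S → negative
  Lon: 122 + 2/60 + 24/3600 = 122.040000
  E ⇒ keep positive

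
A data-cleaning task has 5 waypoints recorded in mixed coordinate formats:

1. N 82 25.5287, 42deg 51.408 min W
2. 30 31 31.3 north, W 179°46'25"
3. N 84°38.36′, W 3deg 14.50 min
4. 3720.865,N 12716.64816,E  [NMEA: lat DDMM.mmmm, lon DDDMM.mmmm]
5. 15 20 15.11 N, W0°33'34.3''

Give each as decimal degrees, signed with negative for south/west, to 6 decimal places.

1. 82.425478, -42.856800
2. 30.525361, -179.773611
3. 84.639333, -3.241667
4. 37.347750, 127.277469
5. 15.337531, -0.559528

Point 1:
  φ: 25.5287′ = 0.425478°; total 82.4254783
  N ⇒ keep positive
  λ: 51.408′ = 0.856800°; total 42.8568000
  W → negative
Point 2:
  Latitude: 31′ + 31.3″ = 31.52167′; 30 + 31.52167/60 = 30.5253611
  N ⇒ keep positive
  λ: 179° + 46/60 + 25/3600 = 179 + 0.766667 + 0.006944 = 179.7736111
  W ⇒ negate
Point 3:
  Lat: 38.36′ = 0.639333°; total 84.6393333
  N → positive
  Lon: 3 + 14.5/60 = 3.2416667
  W ⇒ negate
Point 4:
  Latitude: degrees = first 2 digits = 37, minutes = 20.865; 37 + 20.865/60 = 37.3477500
  N ⇒ keep positive
  Longitude: degrees = first 3 digits = 127, minutes = 16.64816; 127 + 16.64816/60 = 127.2774693
  E ⇒ keep positive
Point 5:
  Latitude: 20′ + 15.11″ = 20.25183′; 15 + 20.25183/60 = 15.3375306
  N → positive
  Lon: 0 + 33/60 + 34.3/3600 = 0.5595278
  W ⇒ negate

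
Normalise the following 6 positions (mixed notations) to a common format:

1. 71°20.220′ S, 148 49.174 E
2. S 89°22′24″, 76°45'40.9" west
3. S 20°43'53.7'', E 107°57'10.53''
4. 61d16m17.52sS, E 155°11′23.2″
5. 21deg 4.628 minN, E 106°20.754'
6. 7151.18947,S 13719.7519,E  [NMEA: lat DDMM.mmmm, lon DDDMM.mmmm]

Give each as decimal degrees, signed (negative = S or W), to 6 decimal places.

Point 1:
  Latitude: 20.22′ = 0.337000°; total 71.3370000
  hemisphere S, so the sign is −
  Lon: 49.174′ = 0.819567°; total 148.8195667
  E → positive
Point 2:
  φ: 89° + 22/60 + 24/3600 = 89 + 0.366667 + 0.006667 = 89.3733333
  hemisphere S, so the sign is −
  Longitude: 45′ + 40.9″ = 45.68167′; 76 + 45.68167/60 = 76.7613611
  W → negative
Point 3:
  φ: 43′ + 53.7″ = 43.89500′; 20 + 43.89500/60 = 20.7315833
  S ⇒ negate
  λ: 57′ + 10.53″ = 57.17550′; 107 + 57.17550/60 = 107.9529250
  E ⇒ keep positive
Point 4:
  Lat: 16′ + 17.52″ = 16.29200′; 61 + 16.29200/60 = 61.2715333
  S → negative
  Longitude: 155 + 11/60 + 23.2/3600 = 155.1897778
  E → positive
Point 5:
  φ: 4.628′ = 0.077133°; total 21.0771333
  N ⇒ keep positive
  λ: 106 + 20.754/60 = 106.3459000
  E ⇒ keep positive
Point 6:
  φ: degrees = first 2 digits = 71, minutes = 51.18947; 71 + 51.18947/60 = 71.8531578
  S → negative
  Lon: split at 3 digits → 137° and 19.7519′; 137 + 19.7519/60 = 137.3291983
  E → positive

1. -71.337000, 148.819567
2. -89.373333, -76.761361
3. -20.731583, 107.952925
4. -61.271533, 155.189778
5. 21.077133, 106.345900
6. -71.853158, 137.329198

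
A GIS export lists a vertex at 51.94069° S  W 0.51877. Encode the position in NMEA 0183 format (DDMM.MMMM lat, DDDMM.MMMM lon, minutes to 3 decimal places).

5156.441,S / 00031.126,W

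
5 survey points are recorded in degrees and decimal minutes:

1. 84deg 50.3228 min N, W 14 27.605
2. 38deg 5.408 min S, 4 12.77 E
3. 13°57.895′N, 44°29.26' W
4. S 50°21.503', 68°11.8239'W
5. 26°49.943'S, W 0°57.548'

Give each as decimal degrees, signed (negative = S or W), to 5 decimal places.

Point 1:
  φ: 50.3228′ = 0.838713°; total 84.838713
  N → positive
  Lon: 27.605′ = 0.460083°; total 14.460083
  W → negative
Point 2:
  Latitude: 5.408′ = 0.090133°; total 38.090133
  S ⇒ negate
  Lon: 12.77′ = 0.212833°; total 4.212833
  E ⇒ keep positive
Point 3:
  Latitude: 57.895′ = 0.964917°; total 13.964917
  N ⇒ keep positive
  λ: 29.26′ = 0.487667°; total 44.487667
  W → negative
Point 4:
  φ: 21.503′ = 0.358383°; total 50.358383
  S → negative
  Longitude: 11.8239′ = 0.197065°; total 68.197065
  hemisphere W, so the sign is −
Point 5:
  φ: 49.943′ = 0.832383°; total 26.832383
  hemisphere S, so the sign is −
  Lon: 0 + 57.548/60 = 0.959133
  W ⇒ negate

1. 84.83871, -14.46008
2. -38.09013, 4.21283
3. 13.96492, -44.48767
4. -50.35838, -68.19707
5. -26.83238, -0.95913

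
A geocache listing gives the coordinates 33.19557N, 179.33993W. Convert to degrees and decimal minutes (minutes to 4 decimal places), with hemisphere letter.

Lat: 33° + 0.195570 × 60 = 33° 11.734200′
Lon: 179° + 0.339930 × 60 = 179° 20.395800′

33° 11.7342′ N, 179° 20.3958′ W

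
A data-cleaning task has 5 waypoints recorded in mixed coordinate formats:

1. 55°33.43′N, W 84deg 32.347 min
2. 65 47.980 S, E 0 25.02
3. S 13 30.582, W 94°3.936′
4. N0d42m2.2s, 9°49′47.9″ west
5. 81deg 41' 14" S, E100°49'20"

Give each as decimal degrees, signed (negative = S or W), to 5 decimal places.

1. 55.55717, -84.53912
2. -65.79967, 0.41700
3. -13.50970, -94.06560
4. 0.70061, -9.82997
5. -81.68722, 100.82222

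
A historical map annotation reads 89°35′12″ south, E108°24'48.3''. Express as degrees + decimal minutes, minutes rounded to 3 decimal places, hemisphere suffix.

89° 35.200′ S, 108° 24.805′ E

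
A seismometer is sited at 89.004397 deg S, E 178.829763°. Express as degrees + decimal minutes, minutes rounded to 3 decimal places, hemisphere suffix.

89° 0.264′ S, 178° 49.786′ E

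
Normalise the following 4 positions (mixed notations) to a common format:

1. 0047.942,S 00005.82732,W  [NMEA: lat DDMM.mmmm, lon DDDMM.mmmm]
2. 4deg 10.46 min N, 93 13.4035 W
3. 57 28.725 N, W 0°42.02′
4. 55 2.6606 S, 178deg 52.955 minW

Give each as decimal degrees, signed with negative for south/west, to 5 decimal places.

1. -0.79903, -0.09712
2. 4.17433, -93.22339
3. 57.47875, -0.70033
4. -55.04434, -178.88258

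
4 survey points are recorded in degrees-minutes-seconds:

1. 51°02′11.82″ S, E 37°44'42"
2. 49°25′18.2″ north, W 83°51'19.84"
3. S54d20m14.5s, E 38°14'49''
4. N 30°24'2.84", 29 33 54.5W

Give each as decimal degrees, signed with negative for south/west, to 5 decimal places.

1. -51.03662, 37.74500
2. 49.42172, -83.85551
3. -54.33736, 38.24694
4. 30.40079, -29.56514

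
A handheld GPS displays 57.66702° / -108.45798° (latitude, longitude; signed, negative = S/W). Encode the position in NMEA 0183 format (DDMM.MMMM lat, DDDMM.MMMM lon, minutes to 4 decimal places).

5740.0212,N / 10827.4788,W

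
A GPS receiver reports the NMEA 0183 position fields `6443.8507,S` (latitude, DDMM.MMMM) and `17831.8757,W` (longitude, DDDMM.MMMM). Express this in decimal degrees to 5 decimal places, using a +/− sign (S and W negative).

Latitude: split at 2 digits → 64° and 43.8507′; 64 + 43.8507/60 = 64.730845
S ⇒ negate
Lon: split at 3 digits → 178° and 31.8757′; 178 + 31.8757/60 = 178.531262
hemisphere W, so the sign is −

-64.73085, -178.53126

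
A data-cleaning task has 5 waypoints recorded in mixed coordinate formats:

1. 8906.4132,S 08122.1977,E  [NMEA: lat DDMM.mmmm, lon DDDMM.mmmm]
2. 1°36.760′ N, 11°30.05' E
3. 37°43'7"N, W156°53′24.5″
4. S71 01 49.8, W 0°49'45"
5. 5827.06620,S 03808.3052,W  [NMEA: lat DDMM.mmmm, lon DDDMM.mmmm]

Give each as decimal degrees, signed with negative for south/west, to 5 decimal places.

1. -89.10689, 81.36996
2. 1.61267, 11.50083
3. 37.71861, -156.89014
4. -71.03050, -0.82917
5. -58.45110, -38.13842

Point 1:
  φ: degrees = first 2 digits = 89, minutes = 6.4132; 89 + 6.4132/60 = 89.106887
  S → negative
  Lon: degrees = first 3 digits = 81, minutes = 22.1977; 81 + 22.1977/60 = 81.369962
  E → positive
Point 2:
  Latitude: 36.76′ = 0.612667°; total 1.612667
  N → positive
  Lon: 11 + 30.05/60 = 11.500833
  E → positive
Point 3:
  Lat: 43′ + 7″ = 43.11667′; 37 + 43.11667/60 = 37.718611
  N ⇒ keep positive
  Lon: 156° + 53/60 + 24.5/3600 = 156 + 0.883333 + 0.006806 = 156.890139
  W ⇒ negate
Point 4:
  Lat: 71 + 1/60 + 49.8/3600 = 71.030500
  S → negative
  λ: 0 + 49/60 + 45/3600 = 0.829167
  hemisphere W, so the sign is −
Point 5:
  Lat: split at 2 digits → 58° and 27.0662′; 58 + 27.0662/60 = 58.451103
  hemisphere S, so the sign is −
  Lon: degrees = first 3 digits = 38, minutes = 8.3052; 38 + 8.3052/60 = 38.138420
  hemisphere W, so the sign is −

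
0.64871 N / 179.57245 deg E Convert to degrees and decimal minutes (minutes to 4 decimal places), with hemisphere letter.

0° 38.9226′ N, 179° 34.3470′ E

Lat: minutes = (0.648710 − 0) × 60 = 38.922600
λ: minutes = (179.572450 − 179) × 60 = 34.347000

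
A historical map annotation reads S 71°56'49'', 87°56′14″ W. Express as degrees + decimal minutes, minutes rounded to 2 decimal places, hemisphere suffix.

71° 56.82′ S, 87° 56.23′ W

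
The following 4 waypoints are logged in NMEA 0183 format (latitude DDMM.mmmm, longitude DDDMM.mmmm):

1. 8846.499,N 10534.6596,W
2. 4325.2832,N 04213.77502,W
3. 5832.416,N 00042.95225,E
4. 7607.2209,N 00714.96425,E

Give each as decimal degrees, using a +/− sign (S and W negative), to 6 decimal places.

Point 1:
  Lat: split at 2 digits → 88° and 46.499′; 88 + 46.499/60 = 88.7749833
  N ⇒ keep positive
  Longitude: split at 3 digits → 105° and 34.6596′; 105 + 34.6596/60 = 105.5776600
  W ⇒ negate
Point 2:
  Lat: split at 2 digits → 43° and 25.2832′; 43 + 25.2832/60 = 43.4213867
  N → positive
  λ: degrees = first 3 digits = 42, minutes = 13.77502; 42 + 13.77502/60 = 42.2295837
  hemisphere W, so the sign is −
Point 3:
  Latitude: split at 2 digits → 58° and 32.416′; 58 + 32.416/60 = 58.5402667
  N → positive
  Longitude: split at 3 digits → 000° and 42.95225′; 0 + 42.95225/60 = 0.7158708
  E ⇒ keep positive
Point 4:
  Lat: split at 2 digits → 76° and 7.2209′; 76 + 7.2209/60 = 76.1203483
  N ⇒ keep positive
  λ: split at 3 digits → 007° and 14.96425′; 7 + 14.96425/60 = 7.2494042
  E ⇒ keep positive

1. 88.774983, -105.577660
2. 43.421387, -42.229584
3. 58.540267, 0.715871
4. 76.120348, 7.249404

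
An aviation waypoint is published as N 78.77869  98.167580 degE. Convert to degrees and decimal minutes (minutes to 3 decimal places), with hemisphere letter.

78° 46.721′ N, 98° 10.055′ E

Lat: 78° + 0.778690 × 60 = 78° 46.72140′
Longitude: fractional part 0.167580 → 10.05480 minutes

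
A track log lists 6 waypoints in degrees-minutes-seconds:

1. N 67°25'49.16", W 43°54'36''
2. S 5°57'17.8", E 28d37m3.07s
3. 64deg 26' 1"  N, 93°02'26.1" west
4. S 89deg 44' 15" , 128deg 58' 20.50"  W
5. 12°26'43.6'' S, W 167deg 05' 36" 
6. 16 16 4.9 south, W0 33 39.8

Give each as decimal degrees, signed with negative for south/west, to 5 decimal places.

Point 1:
  Latitude: 25′ + 49.16″ = 25.81933′; 67 + 25.81933/60 = 67.430322
  N ⇒ keep positive
  λ: 54′ + 36″ = 54.60000′; 43 + 54.60000/60 = 43.910000
  W → negative
Point 2:
  Lat: 5 + 57/60 + 17.8/3600 = 5.954944
  S ⇒ negate
  Lon: 28 + 37/60 + 3.07/3600 = 28.617519
  E ⇒ keep positive
Point 3:
  Latitude: 26′ + 1″ = 26.01667′; 64 + 26.01667/60 = 64.433611
  N → positive
  Longitude: 93° + 2/60 + 26.1/3600 = 93 + 0.033333 + 0.007250 = 93.040583
  W ⇒ negate
Point 4:
  Lat: 89° + 44/60 + 15/3600 = 89 + 0.733333 + 0.004167 = 89.737500
  S ⇒ negate
  Longitude: 128° + 58/60 + 20.5/3600 = 128 + 0.966667 + 0.005694 = 128.972361
  W → negative
Point 5:
  Lat: 26′ + 43.6″ = 26.72667′; 12 + 26.72667/60 = 12.445444
  hemisphere S, so the sign is −
  Longitude: 167° + 5/60 + 36/3600 = 167 + 0.083333 + 0.010000 = 167.093333
  W → negative
Point 6:
  Latitude: 16° + 16/60 + 4.9/3600 = 16 + 0.266667 + 0.001361 = 16.268028
  S ⇒ negate
  Lon: 0° + 33/60 + 39.8/3600 = 0 + 0.550000 + 0.011056 = 0.561056
  hemisphere W, so the sign is −

1. 67.43032, -43.91000
2. -5.95494, 28.61752
3. 64.43361, -93.04058
4. -89.73750, -128.97236
5. -12.44544, -167.09333
6. -16.26803, -0.56106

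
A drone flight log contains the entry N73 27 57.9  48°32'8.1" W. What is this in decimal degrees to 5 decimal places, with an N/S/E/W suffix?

73.46608° N, 48.53558° W

Latitude: 73° + 27/60 + 57.9/3600 = 73 + 0.450000 + 0.016083 = 73.466083
Lon: 48° + 32/60 + 8.1/3600 = 48 + 0.533333 + 0.002250 = 48.535583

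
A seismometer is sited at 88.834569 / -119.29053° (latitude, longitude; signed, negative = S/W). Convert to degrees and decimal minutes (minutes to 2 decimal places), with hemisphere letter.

88° 50.07′ N, 119° 17.43′ W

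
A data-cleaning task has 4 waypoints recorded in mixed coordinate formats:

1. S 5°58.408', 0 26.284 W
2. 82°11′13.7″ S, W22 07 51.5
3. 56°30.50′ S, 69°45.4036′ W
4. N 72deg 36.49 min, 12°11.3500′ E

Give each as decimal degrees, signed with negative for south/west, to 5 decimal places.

1. -5.97347, -0.43807
2. -82.18714, -22.13097
3. -56.50833, -69.75673
4. 72.60817, 12.18917

Point 1:
  φ: 58.408′ = 0.973467°; total 5.973467
  S → negative
  λ: 26.284′ = 0.438067°; total 0.438067
  W → negative
Point 2:
  Lat: 82° + 11/60 + 13.7/3600 = 82 + 0.183333 + 0.003806 = 82.187139
  S ⇒ negate
  Longitude: 22 + 7/60 + 51.5/3600 = 22.130972
  W → negative
Point 3:
  Latitude: 56 + 30.5/60 = 56.508333
  S → negative
  Longitude: 69 + 45.4036/60 = 69.756727
  W ⇒ negate
Point 4:
  Lat: 36.49′ = 0.608167°; total 72.608167
  N ⇒ keep positive
  λ: 12 + 11.35/60 = 12.189167
  E → positive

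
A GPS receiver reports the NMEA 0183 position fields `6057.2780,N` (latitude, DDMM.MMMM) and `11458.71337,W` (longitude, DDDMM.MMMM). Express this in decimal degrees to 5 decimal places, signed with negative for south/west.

60.95463, -114.97856

Lat: degrees = first 2 digits = 60, minutes = 57.278; 60 + 57.278/60 = 60.954633
N → positive
Longitude: degrees = first 3 digits = 114, minutes = 58.71337; 114 + 58.71337/60 = 114.978556
W ⇒ negate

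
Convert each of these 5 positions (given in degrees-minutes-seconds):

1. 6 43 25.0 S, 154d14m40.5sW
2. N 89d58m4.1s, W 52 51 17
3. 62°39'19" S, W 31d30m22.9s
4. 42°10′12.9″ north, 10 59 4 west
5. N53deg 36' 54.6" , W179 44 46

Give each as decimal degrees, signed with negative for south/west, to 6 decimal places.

Point 1:
  φ: 43′ + 25″ = 43.41667′; 6 + 43.41667/60 = 6.7236111
  S ⇒ negate
  λ: 14′ + 40.5″ = 14.67500′; 154 + 14.67500/60 = 154.2445833
  hemisphere W, so the sign is −
Point 2:
  Latitude: 58′ + 4.1″ = 58.06833′; 89 + 58.06833/60 = 89.9678056
  N → positive
  Longitude: 52 + 51/60 + 17/3600 = 52.8547222
  hemisphere W, so the sign is −
Point 3:
  φ: 39′ + 19″ = 39.31667′; 62 + 39.31667/60 = 62.6552778
  hemisphere S, so the sign is −
  λ: 31° + 30/60 + 22.9/3600 = 31 + 0.500000 + 0.006361 = 31.5063611
  W ⇒ negate
Point 4:
  Latitude: 42 + 10/60 + 12.9/3600 = 42.1702500
  N → positive
  Lon: 10 + 59/60 + 4/3600 = 10.9844444
  W → negative
Point 5:
  φ: 53 + 36/60 + 54.6/3600 = 53.6151667
  N → positive
  Lon: 44′ + 46″ = 44.76667′; 179 + 44.76667/60 = 179.7461111
  W → negative

1. -6.723611, -154.244583
2. 89.967806, -52.854722
3. -62.655278, -31.506361
4. 42.170250, -10.984444
5. 53.615167, -179.746111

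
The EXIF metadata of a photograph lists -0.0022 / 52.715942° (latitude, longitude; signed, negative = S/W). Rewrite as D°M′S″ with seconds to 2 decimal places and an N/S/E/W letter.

Latitude is negative → S; |value| = 0.002200
Latitude: 0.002200° → 0.13200′; 0.13200 × 60 = 7.9200″
Lon: 0.715942 × 60 = 42.95652′ → 42′, remainder × 60 = 57.3912″

0°00′7.92″ S, 52°42′57.39″ E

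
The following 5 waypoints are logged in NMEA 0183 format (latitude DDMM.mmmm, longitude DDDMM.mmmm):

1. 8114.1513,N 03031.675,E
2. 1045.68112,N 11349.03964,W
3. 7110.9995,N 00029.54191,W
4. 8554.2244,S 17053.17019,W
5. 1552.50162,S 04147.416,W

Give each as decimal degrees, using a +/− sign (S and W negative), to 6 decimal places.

1. 81.235855, 30.527917
2. 10.761352, -113.817327
3. 71.183325, -0.492365
4. -85.903740, -170.886170
5. -15.875027, -41.790267

Point 1:
  Lat: degrees = first 2 digits = 81, minutes = 14.1513; 81 + 14.1513/60 = 81.2358550
  N ⇒ keep positive
  λ: split at 3 digits → 030° and 31.675′; 30 + 31.675/60 = 30.5279167
  E ⇒ keep positive
Point 2:
  φ: degrees = first 2 digits = 10, minutes = 45.68112; 10 + 45.68112/60 = 10.7613520
  N → positive
  λ: degrees = first 3 digits = 113, minutes = 49.03964; 113 + 49.03964/60 = 113.8173273
  W → negative
Point 3:
  Latitude: split at 2 digits → 71° and 10.9995′; 71 + 10.9995/60 = 71.1833250
  N ⇒ keep positive
  Longitude: split at 3 digits → 000° and 29.54191′; 0 + 29.54191/60 = 0.4923652
  W → negative
Point 4:
  Lat: degrees = first 2 digits = 85, minutes = 54.2244; 85 + 54.2244/60 = 85.9037400
  S ⇒ negate
  Longitude: split at 3 digits → 170° and 53.17019′; 170 + 53.17019/60 = 170.8861698
  hemisphere W, so the sign is −
Point 5:
  Latitude: split at 2 digits → 15° and 52.50162′; 15 + 52.50162/60 = 15.8750270
  S → negative
  Longitude: degrees = first 3 digits = 41, minutes = 47.416; 41 + 47.416/60 = 41.7902667
  W ⇒ negate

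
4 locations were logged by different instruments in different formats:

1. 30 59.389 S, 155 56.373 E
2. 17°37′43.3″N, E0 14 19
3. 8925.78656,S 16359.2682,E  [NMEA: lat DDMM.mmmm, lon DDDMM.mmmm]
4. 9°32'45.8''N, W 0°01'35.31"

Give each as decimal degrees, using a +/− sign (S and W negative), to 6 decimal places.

1. -30.989817, 155.939550
2. 17.628694, 0.238611
3. -89.429776, 163.987803
4. 9.546056, -0.026475

Point 1:
  φ: 59.389′ = 0.989817°; total 30.9898167
  hemisphere S, so the sign is −
  Lon: 56.373′ = 0.939550°; total 155.9395500
  E ⇒ keep positive
Point 2:
  Lat: 37′ + 43.3″ = 37.72167′; 17 + 37.72167/60 = 17.6286944
  N → positive
  Longitude: 14′ + 19″ = 14.31667′; 0 + 14.31667/60 = 0.2386111
  E → positive
Point 3:
  Latitude: split at 2 digits → 89° and 25.78656′; 89 + 25.78656/60 = 89.4297760
  S → negative
  λ: split at 3 digits → 163° and 59.2682′; 163 + 59.2682/60 = 163.9878033
  E ⇒ keep positive
Point 4:
  φ: 32′ + 45.8″ = 32.76333′; 9 + 32.76333/60 = 9.5460556
  N → positive
  Lon: 0° + 1/60 + 35.31/3600 = 0 + 0.016667 + 0.009808 = 0.0264750
  W → negative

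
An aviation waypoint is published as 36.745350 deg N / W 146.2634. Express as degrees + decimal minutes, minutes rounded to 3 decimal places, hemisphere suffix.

36° 44.721′ N, 146° 15.804′ W

Latitude: minutes = (36.745350 − 36) × 60 = 44.72100
λ: 146° + 0.263400 × 60 = 146° 15.80400′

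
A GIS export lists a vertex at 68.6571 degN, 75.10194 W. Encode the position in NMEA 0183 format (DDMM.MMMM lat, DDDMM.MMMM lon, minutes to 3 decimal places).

φ: fractional part 0.657100 → 39.42600 minutes
Longitude: 75° + 0.101940 × 60 = 75° 6.11640′

6839.426,N / 07506.116,W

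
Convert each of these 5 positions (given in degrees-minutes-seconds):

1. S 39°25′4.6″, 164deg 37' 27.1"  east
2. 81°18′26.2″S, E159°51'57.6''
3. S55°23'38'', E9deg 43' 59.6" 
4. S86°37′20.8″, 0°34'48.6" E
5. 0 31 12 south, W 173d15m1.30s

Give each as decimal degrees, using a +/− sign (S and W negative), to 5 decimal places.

Point 1:
  Latitude: 25′ + 4.6″ = 25.07667′; 39 + 25.07667/60 = 39.417944
  hemisphere S, so the sign is −
  Lon: 164° + 37/60 + 27.1/3600 = 164 + 0.616667 + 0.007528 = 164.624194
  E → positive
Point 2:
  Lat: 81 + 18/60 + 26.2/3600 = 81.307278
  hemisphere S, so the sign is −
  Lon: 159 + 51/60 + 57.6/3600 = 159.866000
  E → positive
Point 3:
  φ: 55 + 23/60 + 38/3600 = 55.393889
  S → negative
  λ: 43′ + 59.6″ = 43.99333′; 9 + 43.99333/60 = 9.733222
  E ⇒ keep positive
Point 4:
  Lat: 86 + 37/60 + 20.8/3600 = 86.622444
  S → negative
  Lon: 0° + 34/60 + 48.6/3600 = 0 + 0.566667 + 0.013500 = 0.580167
  E ⇒ keep positive
Point 5:
  Latitude: 0° + 31/60 + 12/3600 = 0 + 0.516667 + 0.003333 = 0.520000
  S → negative
  λ: 173° + 15/60 + 1.3/3600 = 173 + 0.250000 + 0.000361 = 173.250361
  W ⇒ negate

1. -39.41794, 164.62419
2. -81.30728, 159.86600
3. -55.39389, 9.73322
4. -86.62244, 0.58017
5. -0.52000, -173.25036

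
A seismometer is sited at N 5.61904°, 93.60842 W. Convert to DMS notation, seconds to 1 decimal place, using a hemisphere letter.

φ: 0.619040° → 37.14240′; 0.14240 × 60 = 8.544″
Lon: 0.608420° → 36.50520′; 0.50520 × 60 = 30.312″

5°37′8.5″ N, 93°36′30.3″ W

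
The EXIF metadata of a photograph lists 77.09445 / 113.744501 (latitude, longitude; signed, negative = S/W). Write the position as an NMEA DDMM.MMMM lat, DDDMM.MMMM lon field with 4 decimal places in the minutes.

φ: fractional part 0.094450 → 5.667000 minutes
λ: 113° + 0.744501 × 60 = 113° 44.670060′

7705.6670,N / 11344.6701,E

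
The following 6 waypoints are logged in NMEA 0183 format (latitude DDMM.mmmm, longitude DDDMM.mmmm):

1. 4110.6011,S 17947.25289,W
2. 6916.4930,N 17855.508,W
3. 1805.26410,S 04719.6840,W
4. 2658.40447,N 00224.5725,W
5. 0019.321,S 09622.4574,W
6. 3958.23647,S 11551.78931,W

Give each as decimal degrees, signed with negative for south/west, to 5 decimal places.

Point 1:
  Latitude: split at 2 digits → 41° and 10.6011′; 41 + 10.6011/60 = 41.176685
  S → negative
  λ: split at 3 digits → 179° and 47.25289′; 179 + 47.25289/60 = 179.787548
  W → negative
Point 2:
  Latitude: split at 2 digits → 69° and 16.493′; 69 + 16.493/60 = 69.274883
  N → positive
  Longitude: split at 3 digits → 178° and 55.508′; 178 + 55.508/60 = 178.925133
  W → negative
Point 3:
  φ: degrees = first 2 digits = 18, minutes = 5.2641; 18 + 5.2641/60 = 18.087735
  hemisphere S, so the sign is −
  λ: degrees = first 3 digits = 47, minutes = 19.684; 47 + 19.684/60 = 47.328067
  hemisphere W, so the sign is −
Point 4:
  φ: split at 2 digits → 26° and 58.40447′; 26 + 58.40447/60 = 26.973408
  N ⇒ keep positive
  λ: split at 3 digits → 002° and 24.5725′; 2 + 24.5725/60 = 2.409542
  W → negative
Point 5:
  Latitude: split at 2 digits → 00° and 19.321′; 0 + 19.321/60 = 0.322017
  S ⇒ negate
  λ: split at 3 digits → 096° and 22.4574′; 96 + 22.4574/60 = 96.374290
  W → negative
Point 6:
  Lat: split at 2 digits → 39° and 58.23647′; 39 + 58.23647/60 = 39.970608
  hemisphere S, so the sign is −
  Lon: split at 3 digits → 115° and 51.78931′; 115 + 51.78931/60 = 115.863155
  hemisphere W, so the sign is −

1. -41.17669, -179.78755
2. 69.27488, -178.92513
3. -18.08774, -47.32807
4. 26.97341, -2.40954
5. -0.32202, -96.37429
6. -39.97061, -115.86316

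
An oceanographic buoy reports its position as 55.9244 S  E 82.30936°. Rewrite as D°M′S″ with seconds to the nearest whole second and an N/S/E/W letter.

55°55′28″ S, 82°18′34″ E

Lat: 0.924400° → 55.46400′; 0.46400 × 60 = 27.84″
Lon: 0.309360 × 60 = 18.56160′ → 18′, remainder × 60 = 33.70″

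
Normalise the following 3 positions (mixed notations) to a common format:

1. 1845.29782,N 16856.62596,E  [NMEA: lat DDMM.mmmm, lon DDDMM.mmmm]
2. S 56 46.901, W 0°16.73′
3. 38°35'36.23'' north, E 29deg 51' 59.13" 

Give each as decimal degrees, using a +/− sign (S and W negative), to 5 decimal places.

Point 1:
  φ: split at 2 digits → 18° and 45.29782′; 18 + 45.29782/60 = 18.754964
  N → positive
  λ: split at 3 digits → 168° and 56.62596′; 168 + 56.62596/60 = 168.943766
  E → positive
Point 2:
  φ: 56 + 46.901/60 = 56.781683
  S → negative
  Lon: 0 + 16.73/60 = 0.278833
  W ⇒ negate
Point 3:
  Latitude: 35′ + 36.23″ = 35.60383′; 38 + 35.60383/60 = 38.593397
  N ⇒ keep positive
  Longitude: 29 + 51/60 + 59.13/3600 = 29.866425
  E ⇒ keep positive

1. 18.75496, 168.94377
2. -56.78168, -0.27883
3. 38.59340, 29.86643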